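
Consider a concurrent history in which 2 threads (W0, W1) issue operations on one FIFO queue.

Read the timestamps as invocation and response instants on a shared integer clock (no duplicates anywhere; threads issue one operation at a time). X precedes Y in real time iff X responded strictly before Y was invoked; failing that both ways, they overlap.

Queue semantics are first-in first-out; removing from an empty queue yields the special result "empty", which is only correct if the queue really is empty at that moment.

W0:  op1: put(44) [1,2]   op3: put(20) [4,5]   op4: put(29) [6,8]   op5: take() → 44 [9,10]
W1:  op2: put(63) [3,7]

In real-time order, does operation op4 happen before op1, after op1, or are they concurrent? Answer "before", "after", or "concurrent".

after

op4 spans [6,8], op1 spans [1,2]
resp(op1)=2 < inv(op4)=6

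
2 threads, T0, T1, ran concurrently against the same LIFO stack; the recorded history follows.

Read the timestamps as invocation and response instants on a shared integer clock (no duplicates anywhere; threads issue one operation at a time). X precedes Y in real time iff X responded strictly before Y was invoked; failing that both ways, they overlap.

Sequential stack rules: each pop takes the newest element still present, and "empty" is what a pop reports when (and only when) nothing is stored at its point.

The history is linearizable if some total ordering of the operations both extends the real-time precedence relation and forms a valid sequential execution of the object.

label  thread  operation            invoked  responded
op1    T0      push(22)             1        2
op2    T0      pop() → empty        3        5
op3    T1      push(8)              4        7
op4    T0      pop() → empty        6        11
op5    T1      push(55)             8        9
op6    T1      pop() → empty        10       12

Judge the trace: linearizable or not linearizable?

the violation lands at event 5, op2's response at time 5: events 1..4 linearize, events 1..5 do not
exactly one order of the 2 completed ops respects real time; the LIFO stack replay fails
including or dropping the 1 pending operation (op3) in any combination fails
sample order op1, op2 (pending dropped) stalls at step 2 — op2 pop() → empty has no legal effect

not linearizable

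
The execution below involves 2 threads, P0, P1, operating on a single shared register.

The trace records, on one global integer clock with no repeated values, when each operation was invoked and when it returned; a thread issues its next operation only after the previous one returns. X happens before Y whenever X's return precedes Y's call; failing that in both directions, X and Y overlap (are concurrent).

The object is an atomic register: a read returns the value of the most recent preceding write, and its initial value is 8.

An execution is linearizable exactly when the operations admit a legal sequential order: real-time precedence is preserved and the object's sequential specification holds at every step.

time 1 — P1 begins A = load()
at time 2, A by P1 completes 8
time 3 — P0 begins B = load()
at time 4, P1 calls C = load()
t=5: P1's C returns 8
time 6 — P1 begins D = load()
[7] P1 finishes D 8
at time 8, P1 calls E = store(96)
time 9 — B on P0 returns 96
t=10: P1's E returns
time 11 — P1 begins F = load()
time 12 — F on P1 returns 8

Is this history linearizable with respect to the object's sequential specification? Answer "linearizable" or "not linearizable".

through event 11 a valid linearization exists; event 12 (F responding at time 12) ends that
4 orders of the 6 completed register ops respect real time; none is legal
one such order, A, B, C, D, E, F, breaks at step 2 where B load() → 96 is illegal
one such order, A, C, B, D, E, F, breaks at step 3 where B load() → 96 is illegal

not linearizable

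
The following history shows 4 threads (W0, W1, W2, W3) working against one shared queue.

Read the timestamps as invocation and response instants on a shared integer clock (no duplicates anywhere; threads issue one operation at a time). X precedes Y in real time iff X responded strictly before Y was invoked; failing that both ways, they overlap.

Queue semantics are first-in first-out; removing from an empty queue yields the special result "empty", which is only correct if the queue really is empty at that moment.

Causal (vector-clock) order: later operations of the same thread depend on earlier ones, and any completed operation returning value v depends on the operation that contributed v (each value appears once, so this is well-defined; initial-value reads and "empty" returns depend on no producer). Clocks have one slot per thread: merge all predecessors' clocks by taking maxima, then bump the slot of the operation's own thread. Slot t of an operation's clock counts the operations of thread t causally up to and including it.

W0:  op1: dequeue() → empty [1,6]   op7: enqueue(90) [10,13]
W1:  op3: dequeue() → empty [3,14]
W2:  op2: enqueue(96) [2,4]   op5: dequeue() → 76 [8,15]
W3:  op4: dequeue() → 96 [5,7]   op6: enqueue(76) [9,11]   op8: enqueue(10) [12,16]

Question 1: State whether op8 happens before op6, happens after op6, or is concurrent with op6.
Answer: after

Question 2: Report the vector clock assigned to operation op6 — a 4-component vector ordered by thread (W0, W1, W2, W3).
Answer: (0, 0, 1, 2)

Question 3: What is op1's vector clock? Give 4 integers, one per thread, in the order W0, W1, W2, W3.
Answer: (1, 0, 0, 0)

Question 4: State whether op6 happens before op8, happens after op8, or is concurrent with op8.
Answer: before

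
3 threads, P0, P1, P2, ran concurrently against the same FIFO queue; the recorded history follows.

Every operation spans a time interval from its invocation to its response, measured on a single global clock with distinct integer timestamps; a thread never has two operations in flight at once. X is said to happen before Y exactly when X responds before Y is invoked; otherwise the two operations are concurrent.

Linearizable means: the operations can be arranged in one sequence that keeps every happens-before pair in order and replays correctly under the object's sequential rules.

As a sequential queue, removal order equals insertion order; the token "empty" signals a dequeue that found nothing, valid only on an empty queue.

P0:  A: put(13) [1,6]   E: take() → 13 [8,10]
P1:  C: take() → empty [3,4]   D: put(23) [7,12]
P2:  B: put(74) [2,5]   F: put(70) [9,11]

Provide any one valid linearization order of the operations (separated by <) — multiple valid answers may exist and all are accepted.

1. C take() → empty, leaving queue <>
2. A put(13), leaving queue <13>
3. B put(74), leaving queue <13,74>
4. D put(23), leaving queue <13,74,23>
5. E take() → 13, leaving queue <74,23>
6. F put(70), leaving queue <74,23,70>

C < A < B < D < E < F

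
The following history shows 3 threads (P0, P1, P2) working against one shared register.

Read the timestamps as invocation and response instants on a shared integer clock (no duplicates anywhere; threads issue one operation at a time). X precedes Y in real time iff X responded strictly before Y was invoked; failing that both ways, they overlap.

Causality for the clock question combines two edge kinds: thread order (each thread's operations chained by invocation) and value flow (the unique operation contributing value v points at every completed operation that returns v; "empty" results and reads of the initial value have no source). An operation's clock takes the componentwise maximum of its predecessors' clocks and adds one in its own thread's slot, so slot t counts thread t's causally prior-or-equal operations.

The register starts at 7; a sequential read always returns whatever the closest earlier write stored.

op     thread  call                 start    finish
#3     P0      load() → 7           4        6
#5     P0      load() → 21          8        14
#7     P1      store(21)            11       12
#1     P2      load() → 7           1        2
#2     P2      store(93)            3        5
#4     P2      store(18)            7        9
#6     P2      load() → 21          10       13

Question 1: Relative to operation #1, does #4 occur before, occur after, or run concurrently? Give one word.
Answer: after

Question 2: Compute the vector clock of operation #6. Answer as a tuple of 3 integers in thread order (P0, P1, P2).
Answer: (0, 1, 4)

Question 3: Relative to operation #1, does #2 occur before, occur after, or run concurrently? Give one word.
Answer: after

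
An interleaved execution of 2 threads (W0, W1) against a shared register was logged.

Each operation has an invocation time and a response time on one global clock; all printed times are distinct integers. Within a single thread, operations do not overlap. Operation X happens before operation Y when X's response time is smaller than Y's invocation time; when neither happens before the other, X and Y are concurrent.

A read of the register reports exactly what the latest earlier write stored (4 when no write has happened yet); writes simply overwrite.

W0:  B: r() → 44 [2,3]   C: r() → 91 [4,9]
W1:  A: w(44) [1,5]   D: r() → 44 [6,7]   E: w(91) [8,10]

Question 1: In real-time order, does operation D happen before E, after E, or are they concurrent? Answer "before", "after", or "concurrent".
Answer: before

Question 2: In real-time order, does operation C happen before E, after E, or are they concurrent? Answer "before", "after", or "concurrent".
Answer: concurrent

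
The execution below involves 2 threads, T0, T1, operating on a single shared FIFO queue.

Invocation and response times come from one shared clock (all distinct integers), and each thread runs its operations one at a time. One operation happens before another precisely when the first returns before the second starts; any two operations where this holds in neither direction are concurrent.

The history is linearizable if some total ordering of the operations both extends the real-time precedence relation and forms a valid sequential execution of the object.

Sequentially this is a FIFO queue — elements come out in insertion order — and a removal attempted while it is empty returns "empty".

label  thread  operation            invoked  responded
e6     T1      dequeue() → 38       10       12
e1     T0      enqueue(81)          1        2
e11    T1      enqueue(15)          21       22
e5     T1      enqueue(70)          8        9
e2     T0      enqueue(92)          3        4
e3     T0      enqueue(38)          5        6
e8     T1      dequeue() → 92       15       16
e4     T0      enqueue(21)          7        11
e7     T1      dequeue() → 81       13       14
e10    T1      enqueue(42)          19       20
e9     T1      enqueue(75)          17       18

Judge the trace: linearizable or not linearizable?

not linearizable

the violation lands at event 12, e6's response at time 12: events 1..11 linearize, events 1..12 do not
real-time-consistent orders of the 6 completed operations: 3 — all fail the FIFO queue replay
e.g. e1, e2, e3, e4, e5, e6: illegal at step 6, since e6 dequeue() → 38 cannot apply there
e.g. e1, e2, e3, e5, e4, e6: illegal at step 6, since e6 dequeue() → 38 cannot apply there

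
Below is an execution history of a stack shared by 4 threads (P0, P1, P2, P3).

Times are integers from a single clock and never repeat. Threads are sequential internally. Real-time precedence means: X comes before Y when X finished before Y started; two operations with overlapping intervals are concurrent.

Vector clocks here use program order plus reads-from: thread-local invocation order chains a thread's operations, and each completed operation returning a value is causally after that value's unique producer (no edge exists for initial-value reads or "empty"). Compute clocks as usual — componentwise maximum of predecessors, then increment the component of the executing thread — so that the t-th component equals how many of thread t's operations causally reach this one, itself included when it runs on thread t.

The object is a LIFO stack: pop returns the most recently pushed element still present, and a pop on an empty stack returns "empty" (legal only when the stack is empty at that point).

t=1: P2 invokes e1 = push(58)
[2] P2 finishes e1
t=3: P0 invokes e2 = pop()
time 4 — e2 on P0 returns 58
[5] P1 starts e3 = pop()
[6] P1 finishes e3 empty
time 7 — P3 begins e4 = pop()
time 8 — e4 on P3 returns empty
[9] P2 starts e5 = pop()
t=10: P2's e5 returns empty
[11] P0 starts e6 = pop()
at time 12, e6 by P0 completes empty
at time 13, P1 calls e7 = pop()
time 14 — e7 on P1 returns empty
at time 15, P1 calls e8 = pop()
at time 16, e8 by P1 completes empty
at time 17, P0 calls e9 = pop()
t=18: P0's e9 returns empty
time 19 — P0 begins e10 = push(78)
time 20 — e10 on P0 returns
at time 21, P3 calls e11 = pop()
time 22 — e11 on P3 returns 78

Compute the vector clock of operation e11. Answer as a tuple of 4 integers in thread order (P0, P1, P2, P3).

invoked at 7, e4 has no predecessors; its own P3 bump gives (0, 0, 0, 1)
invoked at 1, e1 has no predecessors; its own P2 bump gives (0, 0, 1, 0)
invoked at 5, e3 has no predecessors; its own P1 bump gives (0, 1, 0, 0)
e5 (invocation 9): componentwise max over VC(e1)=(0, 0, 1, 0), +1 at P2, giving (0, 0, 2, 0)
e7 (invocation 13): componentwise max over VC(e3)=(0, 1, 0, 0), +1 at P1, giving (0, 2, 0, 0)
e2 (invocation 3): componentwise max over VC(e1)=(0, 0, 1, 0), +1 at P0, giving (1, 0, 1, 0)
e8 (invocation 15): componentwise max over VC(e7)=(0, 2, 0, 0), +1 at P1, giving (0, 3, 0, 0)
e6 (invocation 11): componentwise max over VC(e2)=(1, 0, 1, 0), +1 at P0, giving (2, 0, 1, 0)
e9 (invocation 17): componentwise max over VC(e6)=(2, 0, 1, 0), +1 at P0, giving (3, 0, 1, 0)
e10 (invocation 19): componentwise max over VC(e9)=(3, 0, 1, 0), +1 at P0, giving (4, 0, 1, 0)
e11 (invocation 21): componentwise max over VC(e4)=(0, 0, 0, 1), VC(e10)=(4, 0, 1, 0), +1 at P3, giving (4, 0, 1, 2)
target: VC(e11) = (4, 0, 1, 2)

(4, 0, 1, 2)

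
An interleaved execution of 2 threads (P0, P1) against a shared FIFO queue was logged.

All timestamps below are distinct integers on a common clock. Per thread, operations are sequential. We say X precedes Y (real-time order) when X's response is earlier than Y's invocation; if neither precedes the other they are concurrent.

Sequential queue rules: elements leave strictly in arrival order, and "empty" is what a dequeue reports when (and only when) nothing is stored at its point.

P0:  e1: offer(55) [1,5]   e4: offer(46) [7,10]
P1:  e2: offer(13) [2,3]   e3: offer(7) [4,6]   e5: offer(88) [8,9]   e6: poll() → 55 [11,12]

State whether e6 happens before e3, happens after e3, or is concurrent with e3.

after

e6 spans [11,12], e3 spans [4,6]
resp(e3)=6 < inv(e6)=11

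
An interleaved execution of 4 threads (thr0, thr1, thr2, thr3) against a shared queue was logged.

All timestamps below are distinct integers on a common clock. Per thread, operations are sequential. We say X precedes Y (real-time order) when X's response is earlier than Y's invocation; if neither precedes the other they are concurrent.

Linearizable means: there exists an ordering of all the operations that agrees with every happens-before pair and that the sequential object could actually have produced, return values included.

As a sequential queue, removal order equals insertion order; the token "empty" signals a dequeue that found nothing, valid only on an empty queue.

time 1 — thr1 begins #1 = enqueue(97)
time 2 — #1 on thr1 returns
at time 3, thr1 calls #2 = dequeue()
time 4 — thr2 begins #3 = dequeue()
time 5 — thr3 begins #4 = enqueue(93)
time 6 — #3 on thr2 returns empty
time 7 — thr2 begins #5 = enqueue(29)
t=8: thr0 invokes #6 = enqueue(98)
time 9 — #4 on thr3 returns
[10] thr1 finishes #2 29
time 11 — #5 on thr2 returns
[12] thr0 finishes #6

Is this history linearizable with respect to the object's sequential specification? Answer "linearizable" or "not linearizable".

not linearizable

the violation lands at event 10, #2's response at time 10: events 1..9 linearize, events 1..10 do not
the 4 completed operations admit 6 real-time orders; each fails the queue replay
including or dropping the 2 pending operations (#5, #6) in any combination fails
one such order, #1, #2, #3, #4 (pending dropped), breaks at step 2 where #2 dequeue() → 29 is illegal
one such order, #1, #2, #4, #3 (pending dropped), breaks at step 2 where #2 dequeue() → 29 is illegal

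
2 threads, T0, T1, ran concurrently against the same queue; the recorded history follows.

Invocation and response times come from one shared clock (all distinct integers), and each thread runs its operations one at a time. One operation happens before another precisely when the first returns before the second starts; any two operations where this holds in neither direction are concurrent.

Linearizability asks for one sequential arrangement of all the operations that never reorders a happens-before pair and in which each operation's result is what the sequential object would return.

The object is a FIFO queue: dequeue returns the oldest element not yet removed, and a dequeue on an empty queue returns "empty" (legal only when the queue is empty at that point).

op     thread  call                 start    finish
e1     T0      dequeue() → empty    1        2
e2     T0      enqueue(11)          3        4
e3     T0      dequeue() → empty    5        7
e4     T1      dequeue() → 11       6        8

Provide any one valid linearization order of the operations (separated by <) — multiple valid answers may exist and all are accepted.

e1 < e2 < e4 < e3

step 1: e1 dequeue() → empty — queue <>
step 2: e2 enqueue(11) — queue <11>
step 3: e4 dequeue() → 11 — queue <>
step 4: e3 dequeue() → empty — queue <>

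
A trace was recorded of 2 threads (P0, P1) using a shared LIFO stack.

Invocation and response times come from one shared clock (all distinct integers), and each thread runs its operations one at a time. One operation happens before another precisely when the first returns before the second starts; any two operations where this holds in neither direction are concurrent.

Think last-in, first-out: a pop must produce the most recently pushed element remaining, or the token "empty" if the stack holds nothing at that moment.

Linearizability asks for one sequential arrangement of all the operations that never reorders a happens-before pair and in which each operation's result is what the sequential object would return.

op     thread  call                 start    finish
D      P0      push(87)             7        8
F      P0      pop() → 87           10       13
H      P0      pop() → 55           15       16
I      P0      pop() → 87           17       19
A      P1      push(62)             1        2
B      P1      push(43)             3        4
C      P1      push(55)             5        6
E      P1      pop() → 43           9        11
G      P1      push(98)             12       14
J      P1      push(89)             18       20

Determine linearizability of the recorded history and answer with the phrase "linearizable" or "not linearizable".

not linearizable

through event 10 a valid linearization exists; event 11 (E responding at time 11) ends that
exactly one order of the 5 completed ops respects real time; the LIFO stack replay fails
including or dropping the 1 pending operation (F) in any combination fails
e.g. A, B, C, D, E (pending dropped): illegal at step 5, since E pop() → 43 cannot apply there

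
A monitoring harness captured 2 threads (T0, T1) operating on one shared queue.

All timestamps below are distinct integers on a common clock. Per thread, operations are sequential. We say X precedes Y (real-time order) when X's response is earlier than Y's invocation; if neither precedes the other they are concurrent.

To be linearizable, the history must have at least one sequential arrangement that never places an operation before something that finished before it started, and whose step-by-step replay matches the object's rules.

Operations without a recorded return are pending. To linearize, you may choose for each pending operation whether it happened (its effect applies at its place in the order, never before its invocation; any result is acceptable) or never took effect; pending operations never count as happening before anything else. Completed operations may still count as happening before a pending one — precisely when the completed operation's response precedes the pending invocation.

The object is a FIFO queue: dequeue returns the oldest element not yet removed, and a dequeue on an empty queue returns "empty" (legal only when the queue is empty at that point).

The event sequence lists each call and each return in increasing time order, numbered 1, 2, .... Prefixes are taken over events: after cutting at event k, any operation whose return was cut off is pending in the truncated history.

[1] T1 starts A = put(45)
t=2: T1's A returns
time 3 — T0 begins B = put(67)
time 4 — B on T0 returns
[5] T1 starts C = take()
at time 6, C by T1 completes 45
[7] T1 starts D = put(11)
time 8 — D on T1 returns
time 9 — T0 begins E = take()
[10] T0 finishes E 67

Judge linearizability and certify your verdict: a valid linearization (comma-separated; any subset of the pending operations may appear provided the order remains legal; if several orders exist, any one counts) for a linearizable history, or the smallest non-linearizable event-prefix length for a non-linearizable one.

after step 1 (A put(45)): queue <45>
after step 2 (B put(67)): queue <45,67>
after step 3 (C take() → 45): queue <67>
after step 4 (D put(11)): queue <67,11>
after step 5 (E take() → 67): queue <11>

linearizable — witness: A, B, C, D, E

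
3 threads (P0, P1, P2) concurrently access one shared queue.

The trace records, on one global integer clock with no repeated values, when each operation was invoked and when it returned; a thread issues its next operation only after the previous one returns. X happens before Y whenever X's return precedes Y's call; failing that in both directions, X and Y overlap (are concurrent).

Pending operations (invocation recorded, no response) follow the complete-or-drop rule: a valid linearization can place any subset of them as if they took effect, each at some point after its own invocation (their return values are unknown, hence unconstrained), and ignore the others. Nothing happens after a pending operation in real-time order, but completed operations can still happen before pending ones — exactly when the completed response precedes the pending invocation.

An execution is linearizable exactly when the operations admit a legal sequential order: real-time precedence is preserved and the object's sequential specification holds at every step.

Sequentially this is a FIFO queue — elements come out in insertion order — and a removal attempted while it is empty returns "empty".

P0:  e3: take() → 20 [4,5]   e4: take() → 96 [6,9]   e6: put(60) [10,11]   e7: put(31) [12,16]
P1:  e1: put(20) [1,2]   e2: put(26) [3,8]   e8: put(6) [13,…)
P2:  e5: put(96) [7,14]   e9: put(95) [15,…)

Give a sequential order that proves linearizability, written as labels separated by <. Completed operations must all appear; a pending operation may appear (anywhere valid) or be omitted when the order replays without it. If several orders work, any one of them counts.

after step 1 (e1 put(20)): queue <20>
after step 2 (e3 take() → 20): queue <>
after step 3 (e5 put(96)): queue <96>
after step 4 (e2 put(26)): queue <96,26>
after step 5 (e4 take() → 96): queue <26>
after step 6 (e6 put(60)): queue <26,60>
after step 7 (e7 put(31)): queue <26,60,31>

e1 < e3 < e5 < e2 < e4 < e6 < e7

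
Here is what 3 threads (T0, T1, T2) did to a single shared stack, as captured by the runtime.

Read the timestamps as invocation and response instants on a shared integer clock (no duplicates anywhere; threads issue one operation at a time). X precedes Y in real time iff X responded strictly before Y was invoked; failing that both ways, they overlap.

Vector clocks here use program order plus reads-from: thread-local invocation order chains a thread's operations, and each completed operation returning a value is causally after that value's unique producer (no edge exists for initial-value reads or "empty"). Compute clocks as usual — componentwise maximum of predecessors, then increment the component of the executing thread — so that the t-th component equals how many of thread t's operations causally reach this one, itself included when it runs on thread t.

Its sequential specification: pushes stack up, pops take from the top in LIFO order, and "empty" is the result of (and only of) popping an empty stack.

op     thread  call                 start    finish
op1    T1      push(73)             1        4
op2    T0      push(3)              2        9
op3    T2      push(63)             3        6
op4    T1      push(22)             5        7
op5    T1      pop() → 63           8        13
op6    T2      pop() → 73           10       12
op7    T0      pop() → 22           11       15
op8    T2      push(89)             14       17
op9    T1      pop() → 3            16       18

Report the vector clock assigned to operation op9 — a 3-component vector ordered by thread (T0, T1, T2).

op3 (invocation 3): nothing precedes it; T2's component alone gives (0, 0, 1)
op1 (invocation 1): nothing precedes it; T1's component alone gives (0, 1, 0)
op2 (invocation 2): nothing precedes it; T0's component alone gives (1, 0, 0)
merge at op4 (invoked 5): VC(op1)=(0, 1, 0), own-thread bump on T1 → (0, 2, 0)
merge at op6 (invoked 10): VC(op1)=(0, 1, 0), VC(op3)=(0, 0, 1), own-thread bump on T2 → (0, 1, 2)
merge at op8 (invoked 14): VC(op6)=(0, 1, 2), own-thread bump on T2 → (0, 1, 3)
merge at op5 (invoked 8): VC(op3)=(0, 0, 1), VC(op4)=(0, 2, 0), own-thread bump on T1 → (0, 3, 1)
merge at op7 (invoked 11): VC(op2)=(1, 0, 0), VC(op4)=(0, 2, 0), own-thread bump on T0 → (2, 2, 0)
merge at op9 (invoked 16): VC(op2)=(1, 0, 0), VC(op5)=(0, 3, 1), own-thread bump on T1 → (1, 4, 1)
target: VC(op9) = (1, 4, 1)

(1, 4, 1)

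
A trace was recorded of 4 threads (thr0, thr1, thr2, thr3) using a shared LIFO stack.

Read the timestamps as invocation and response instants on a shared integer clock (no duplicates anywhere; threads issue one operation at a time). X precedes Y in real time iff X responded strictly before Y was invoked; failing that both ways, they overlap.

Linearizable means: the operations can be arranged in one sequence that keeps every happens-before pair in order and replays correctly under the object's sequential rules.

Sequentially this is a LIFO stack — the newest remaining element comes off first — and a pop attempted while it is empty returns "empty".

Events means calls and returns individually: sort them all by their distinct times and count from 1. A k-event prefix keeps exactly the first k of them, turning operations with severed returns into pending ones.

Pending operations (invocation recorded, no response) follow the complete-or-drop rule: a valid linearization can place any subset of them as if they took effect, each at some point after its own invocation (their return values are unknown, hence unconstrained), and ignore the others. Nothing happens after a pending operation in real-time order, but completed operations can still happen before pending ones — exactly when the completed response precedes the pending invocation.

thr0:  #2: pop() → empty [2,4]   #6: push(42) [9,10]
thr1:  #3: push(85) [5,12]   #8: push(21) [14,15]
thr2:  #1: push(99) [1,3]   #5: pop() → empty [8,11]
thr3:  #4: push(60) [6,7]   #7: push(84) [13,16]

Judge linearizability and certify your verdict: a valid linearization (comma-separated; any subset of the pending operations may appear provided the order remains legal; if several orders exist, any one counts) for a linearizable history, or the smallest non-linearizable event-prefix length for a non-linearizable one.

not linearizable — minimal violating prefix: 11 events

cut after 10 events: linearizable; cut after 11 events (#5 responds, time 11): not linearizable
the 5 completed operations admit 4 real-time orders; each fails the LIFO stack replay
including or dropping the 1 pending operation (#3) in any combination fails
for example #1, #2, #4, #5, #6 (pending dropped) fails at step 2: #2 pop() → empty is not legal there
for example #1, #2, #4, #6, #5 (pending dropped) fails at step 2: #2 pop() → empty is not legal there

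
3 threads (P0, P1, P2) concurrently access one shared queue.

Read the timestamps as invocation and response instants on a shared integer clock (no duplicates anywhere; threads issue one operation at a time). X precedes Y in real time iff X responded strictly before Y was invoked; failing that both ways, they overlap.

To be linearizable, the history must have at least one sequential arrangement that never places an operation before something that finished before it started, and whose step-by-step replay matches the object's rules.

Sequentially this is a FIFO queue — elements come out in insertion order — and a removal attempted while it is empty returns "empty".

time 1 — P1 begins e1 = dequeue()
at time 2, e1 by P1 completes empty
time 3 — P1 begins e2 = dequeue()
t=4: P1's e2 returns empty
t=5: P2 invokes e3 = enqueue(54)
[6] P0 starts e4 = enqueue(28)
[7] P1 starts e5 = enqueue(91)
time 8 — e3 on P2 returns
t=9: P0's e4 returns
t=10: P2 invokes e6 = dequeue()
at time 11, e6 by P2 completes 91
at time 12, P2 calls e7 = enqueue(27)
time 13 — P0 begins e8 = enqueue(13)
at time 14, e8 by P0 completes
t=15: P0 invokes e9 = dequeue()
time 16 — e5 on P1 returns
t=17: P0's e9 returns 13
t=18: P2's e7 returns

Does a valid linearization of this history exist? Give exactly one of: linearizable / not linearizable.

not linearizable

the violation lands at event 17, e9's response at time 17: events 1..16 linearize, events 1..17 do not
12 orders of the 8 completed queue ops respect real time; none is legal
including or dropping the 1 pending operation (e7) in any combination fails
take e1, e2, e3, e4, e5, e6, e8, e9 (pending dropped): step 6 already fails, because e6 dequeue() → 91 cannot occur there
take e1, e2, e3, e4, e6, e5, e8, e9 (pending dropped): step 5 already fails, because e6 dequeue() → 91 cannot occur there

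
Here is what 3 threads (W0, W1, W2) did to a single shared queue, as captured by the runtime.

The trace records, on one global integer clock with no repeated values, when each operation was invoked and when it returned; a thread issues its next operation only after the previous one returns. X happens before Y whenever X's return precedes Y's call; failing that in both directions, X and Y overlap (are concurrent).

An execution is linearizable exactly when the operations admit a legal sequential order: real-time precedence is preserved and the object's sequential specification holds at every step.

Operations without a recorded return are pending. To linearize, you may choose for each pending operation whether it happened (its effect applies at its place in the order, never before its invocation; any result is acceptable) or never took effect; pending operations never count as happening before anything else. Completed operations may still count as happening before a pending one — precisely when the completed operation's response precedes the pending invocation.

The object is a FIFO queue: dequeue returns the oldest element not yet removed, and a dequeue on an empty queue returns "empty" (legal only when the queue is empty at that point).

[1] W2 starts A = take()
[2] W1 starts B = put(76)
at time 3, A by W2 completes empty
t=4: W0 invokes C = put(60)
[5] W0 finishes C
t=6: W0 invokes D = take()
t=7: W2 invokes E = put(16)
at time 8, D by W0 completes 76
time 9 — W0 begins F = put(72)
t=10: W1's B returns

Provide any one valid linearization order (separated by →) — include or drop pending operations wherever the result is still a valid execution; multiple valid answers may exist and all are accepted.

A → B → C → D

after step 1 (A take() → empty): queue <>
after step 2 (B put(76)): queue <76>
after step 3 (C put(60)): queue <76,60>
after step 4 (D take() → 76): queue <60>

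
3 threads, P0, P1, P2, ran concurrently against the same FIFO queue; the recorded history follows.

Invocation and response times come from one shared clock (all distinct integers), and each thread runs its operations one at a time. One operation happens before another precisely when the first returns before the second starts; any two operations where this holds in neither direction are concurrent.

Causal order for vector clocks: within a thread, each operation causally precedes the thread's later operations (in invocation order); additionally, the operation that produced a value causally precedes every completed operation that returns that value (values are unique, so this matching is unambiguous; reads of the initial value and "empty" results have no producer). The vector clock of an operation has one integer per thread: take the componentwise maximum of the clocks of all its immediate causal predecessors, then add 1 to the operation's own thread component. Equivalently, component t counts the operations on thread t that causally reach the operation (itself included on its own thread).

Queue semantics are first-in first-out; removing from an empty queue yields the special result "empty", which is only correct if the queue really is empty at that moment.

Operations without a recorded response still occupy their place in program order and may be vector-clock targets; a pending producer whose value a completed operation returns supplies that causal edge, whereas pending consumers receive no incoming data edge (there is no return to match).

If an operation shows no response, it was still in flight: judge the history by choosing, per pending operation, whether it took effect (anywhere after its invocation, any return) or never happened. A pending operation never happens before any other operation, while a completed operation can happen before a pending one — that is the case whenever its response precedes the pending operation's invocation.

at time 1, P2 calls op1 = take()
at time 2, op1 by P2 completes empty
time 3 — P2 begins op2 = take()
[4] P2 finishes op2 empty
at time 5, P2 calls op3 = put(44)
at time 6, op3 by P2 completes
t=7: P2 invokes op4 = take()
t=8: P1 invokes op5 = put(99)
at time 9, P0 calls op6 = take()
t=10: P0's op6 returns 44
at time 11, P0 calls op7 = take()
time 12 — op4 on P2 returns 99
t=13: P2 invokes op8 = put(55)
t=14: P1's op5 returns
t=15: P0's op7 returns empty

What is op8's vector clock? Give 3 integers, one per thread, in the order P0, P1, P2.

(0, 1, 5)

op1, invoked 1, has no incoming edges; only P2's bump applies → (0, 0, 1)
op5, invoked 8, has no incoming edges; only P1's bump applies → (0, 1, 0)
from VC(op1)=(0, 0, 1), op2 (invoked 3) maxes components and bumps P2 → (0, 0, 2)
from VC(op2)=(0, 0, 2), op3 (invoked 5) maxes components and bumps P2 → (0, 0, 3)
from VC(op3)=(0, 0, 3), op6 (invoked 9) maxes components and bumps P0 → (1, 0, 3)
from VC(op3)=(0, 0, 3), VC(op5)=(0, 1, 0), op4 (invoked 7) maxes components and bumps P2 → (0, 1, 4)
from VC(op6)=(1, 0, 3), op7 (invoked 11) maxes components and bumps P0 → (2, 0, 3)
from VC(op4)=(0, 1, 4), op8 (invoked 13) maxes components and bumps P2 → (0, 1, 5)
target: VC(op8) = (0, 1, 5)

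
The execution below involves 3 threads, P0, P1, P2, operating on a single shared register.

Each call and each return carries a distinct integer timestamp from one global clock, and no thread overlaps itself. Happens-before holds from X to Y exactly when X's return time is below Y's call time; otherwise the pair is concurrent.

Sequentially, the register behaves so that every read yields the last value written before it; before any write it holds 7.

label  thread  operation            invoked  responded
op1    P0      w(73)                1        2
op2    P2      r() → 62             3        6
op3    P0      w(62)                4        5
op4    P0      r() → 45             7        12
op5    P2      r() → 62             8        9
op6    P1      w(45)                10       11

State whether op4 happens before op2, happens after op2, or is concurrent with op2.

after

op4 spans [7,12], op2 spans [3,6]
resp(op2)=6 < inv(op4)=7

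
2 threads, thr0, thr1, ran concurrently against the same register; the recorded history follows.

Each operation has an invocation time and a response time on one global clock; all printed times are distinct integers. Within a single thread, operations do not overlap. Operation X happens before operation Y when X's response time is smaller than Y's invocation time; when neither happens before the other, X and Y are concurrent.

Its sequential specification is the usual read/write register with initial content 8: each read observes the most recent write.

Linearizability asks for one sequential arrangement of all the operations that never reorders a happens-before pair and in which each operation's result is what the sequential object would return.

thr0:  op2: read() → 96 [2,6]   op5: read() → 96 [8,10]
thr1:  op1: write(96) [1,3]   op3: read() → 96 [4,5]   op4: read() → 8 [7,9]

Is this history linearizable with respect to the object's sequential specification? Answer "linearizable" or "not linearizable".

prefix check: 1..8 passes, 1..9 fails once op4's time-9 response joins
real-time-consistent orders of the 4 completed operations: 3 — all fail the register replay
including or dropping the 1 pending operation (op5) in any combination fails
take op1, op2, op3, op4 (pending dropped): step 4 already fails, because op4 read() → 8 cannot occur there
take op1, op3, op2, op4 (pending dropped): step 4 already fails, because op4 read() → 8 cannot occur there

not linearizable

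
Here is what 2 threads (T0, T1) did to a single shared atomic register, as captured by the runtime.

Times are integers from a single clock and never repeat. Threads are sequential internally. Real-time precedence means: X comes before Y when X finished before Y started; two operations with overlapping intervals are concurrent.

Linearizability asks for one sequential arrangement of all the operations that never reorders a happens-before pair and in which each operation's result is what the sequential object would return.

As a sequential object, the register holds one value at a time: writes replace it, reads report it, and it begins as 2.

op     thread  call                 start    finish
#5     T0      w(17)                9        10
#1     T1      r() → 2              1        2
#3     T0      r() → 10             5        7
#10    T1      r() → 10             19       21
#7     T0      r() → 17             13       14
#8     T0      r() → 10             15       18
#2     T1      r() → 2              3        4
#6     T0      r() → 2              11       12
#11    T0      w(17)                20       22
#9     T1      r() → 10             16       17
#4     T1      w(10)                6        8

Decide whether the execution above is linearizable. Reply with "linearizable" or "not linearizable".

prefix check: 1..11 passes, 1..12 fails once #6's time-12 response joins
the 6 completed operations admit 2 real-time orders; each fails the atomic register replay
for example #1, #2, #3, #4, #5, #6 fails at step 3: #3 r() → 10 is not legal there
for example #1, #2, #4, #3, #5, #6 fails at step 6: #6 r() → 2 is not legal there

not linearizable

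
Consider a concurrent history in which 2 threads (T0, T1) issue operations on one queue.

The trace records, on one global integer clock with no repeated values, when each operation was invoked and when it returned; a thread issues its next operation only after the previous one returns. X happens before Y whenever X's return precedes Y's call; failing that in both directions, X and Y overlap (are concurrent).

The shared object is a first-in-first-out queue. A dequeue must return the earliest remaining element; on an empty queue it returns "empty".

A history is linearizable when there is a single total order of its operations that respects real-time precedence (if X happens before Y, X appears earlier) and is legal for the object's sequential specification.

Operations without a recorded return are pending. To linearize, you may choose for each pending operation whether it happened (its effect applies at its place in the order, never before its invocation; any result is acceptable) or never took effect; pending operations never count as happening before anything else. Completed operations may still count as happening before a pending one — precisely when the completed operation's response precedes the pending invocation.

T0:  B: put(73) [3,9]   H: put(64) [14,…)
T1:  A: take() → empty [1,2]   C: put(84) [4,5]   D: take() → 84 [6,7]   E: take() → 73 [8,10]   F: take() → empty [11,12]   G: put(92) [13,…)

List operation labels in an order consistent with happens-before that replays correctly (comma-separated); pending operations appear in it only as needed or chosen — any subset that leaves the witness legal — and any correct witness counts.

A, C, B, D, E, F

1. A take() → empty, leaving queue <>
2. C put(84), leaving queue <84>
3. B put(73), leaving queue <84,73>
4. D take() → 84, leaving queue <73>
5. E take() → 73, leaving queue <>
6. F take() → empty, leaving queue <>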